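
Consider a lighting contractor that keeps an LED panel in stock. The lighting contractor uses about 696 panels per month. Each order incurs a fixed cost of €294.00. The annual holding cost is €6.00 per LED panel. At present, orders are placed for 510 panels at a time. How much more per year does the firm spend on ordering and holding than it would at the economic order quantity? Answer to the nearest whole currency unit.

Extra cost ≈ €916 per year

Annual demand D = 696 × 12 = 8,352.
EOQ = √(2DS/H) = √(2 × 8,352 × 294 / 6) ≈ 904.71.
Cost at Q* = (D/Q*)S + (Q*/2)H = √(2DSH) ≈ €5,428.25.
Cost at Q = 510: (8,352/510)×294 + (510/2)×6 = €4,814.68 + €1,530.00 = €6,344.68.
Excess = €6,344.68 − €5,428.25 = €916.44.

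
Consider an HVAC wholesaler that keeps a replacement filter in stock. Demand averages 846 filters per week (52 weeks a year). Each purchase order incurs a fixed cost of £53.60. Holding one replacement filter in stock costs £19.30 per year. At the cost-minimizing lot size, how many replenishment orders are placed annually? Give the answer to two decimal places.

Annual demand D = 846 × 52 = 43,992.
Q* = √(2DS/H) = √(2 × 43,992 × 53.6 / 19.3) ≈ 494.32.
Orders per year = D / Q* = 43,992 / 494.32 ≈ 88.996.

N ≈ 89.00 orders per year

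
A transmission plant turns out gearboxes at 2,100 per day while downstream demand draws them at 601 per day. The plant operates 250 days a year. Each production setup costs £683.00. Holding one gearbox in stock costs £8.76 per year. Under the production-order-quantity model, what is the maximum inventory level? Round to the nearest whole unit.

I_max ≈ 4,090 gearboxes

Annual demand D = 601 × 250 = 150,250.
Production build-up factor (1 − d/p) = 1 − 601/2,100 = 0.7138.
Q* = √(2DS / (H(1 − d/p))) = √(2 × 150,250 × 683 / (8.76 × 0.7138)).
= √(205,241,500 / 6.253) ≈ 5729.139.
Maximum inventory = Q*(1 − d/p) = 5729.139 × 0.7138 ≈ 4089.514.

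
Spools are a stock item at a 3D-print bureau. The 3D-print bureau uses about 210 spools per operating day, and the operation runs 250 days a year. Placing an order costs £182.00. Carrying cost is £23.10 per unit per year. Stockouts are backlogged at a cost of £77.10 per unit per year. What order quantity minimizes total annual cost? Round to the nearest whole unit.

Annual demand D = 210 × 250 = 52,500.
With planned backorders, Q* = √(2DS/H) · √((H+B)/B).
√(2DS/H) = √(2 × 52,500 × 182 / 23.1) = 909.545.
√((H+B)/B) = √((23.1+77.1)/77.1) = 1.1400.
Q* ≈ 1036.886.

Q* ≈ 1,037 spools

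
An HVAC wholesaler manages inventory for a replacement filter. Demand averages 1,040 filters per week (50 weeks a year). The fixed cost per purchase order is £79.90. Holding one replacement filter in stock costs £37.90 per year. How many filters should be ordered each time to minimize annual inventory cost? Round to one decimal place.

Q* ≈ 468.2 filters

Annual demand D = 1,040 × 50 = 52,000.
EOQ = √(2DS / H) = √(2 × 52,000 × 79.9 / 37.9).
= √(8,309,600 / 37.9) = √219,250.6596 ≈ 468.242.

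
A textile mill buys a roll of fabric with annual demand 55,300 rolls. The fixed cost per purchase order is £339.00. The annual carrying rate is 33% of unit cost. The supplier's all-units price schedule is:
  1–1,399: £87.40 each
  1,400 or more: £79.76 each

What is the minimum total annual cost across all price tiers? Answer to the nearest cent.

Holding cost per unit per year at price C is H = 0.33·C.
For each price level, check whether its EOQ is feasible; otherwise the best quantity at that price is the breakpoint.
EOQ at £87.40 = 1140.2 (feasible in tier 1): TC = 55,300×£87.40 + (55,300/1140.2)×339 + (1140.2/2)×0.33×£87.40 = £4,866,104.41.
EOQ at £79.76 = 1193.5 < 1400, so use break Q=1400: TC = 55,300×£79.76 + (55,300/1400.0)×339 + (1400.0/2)×0.33×£79.76 = £4,442,543.06.
Lowest total cost among the candidates is at Q = 1400.0.

TC* ≈ £4,442,543.06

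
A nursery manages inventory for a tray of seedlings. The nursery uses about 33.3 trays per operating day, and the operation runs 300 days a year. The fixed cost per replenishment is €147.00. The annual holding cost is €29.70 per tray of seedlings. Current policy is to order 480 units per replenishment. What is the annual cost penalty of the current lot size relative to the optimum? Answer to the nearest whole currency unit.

Extra cost ≈ €848 per year

Annual demand D = 33.3 × 300 = 9,990.
EOQ = √(2DS/H) = √(2 × 9,990 × 147 / 29.7) ≈ 314.47.
Cost at Q* = (D/Q*)S + (Q*/2)H = √(2DSH) ≈ €9,339.74.
Cost at Q = 480: (9,990/480)×147 + (480/2)×29.7 = €3,059.44 + €7,128.00 = €10,187.44.
Excess = €10,187.44 − €9,339.74 = €847.70.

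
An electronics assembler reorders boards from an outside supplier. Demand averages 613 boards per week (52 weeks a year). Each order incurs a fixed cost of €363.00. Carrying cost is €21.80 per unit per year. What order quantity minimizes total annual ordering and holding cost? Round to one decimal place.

Annual demand D = 613 × 52 = 31,876.
EOQ = √(2DS / H) = √(2 × 31,876 × 363 / 21.8).
= √(23,141,976 / 21.8) = √1,061,558.5321 ≈ 1030.320.

Q* ≈ 1,030.3 boards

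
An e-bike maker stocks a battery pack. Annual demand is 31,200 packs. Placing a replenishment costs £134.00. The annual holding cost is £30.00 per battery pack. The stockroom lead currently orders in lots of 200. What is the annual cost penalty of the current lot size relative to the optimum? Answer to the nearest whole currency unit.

EOQ = √(2DS/H) = √(2 × 31,200 × 134 / 30) ≈ 527.94.
Cost at Q* = (D/Q*)S + (Q*/2)H = √(2DSH) ≈ £15,838.18.
Cost at Q = 200: (31,200/200)×134 + (200/2)×30 = £20,904.00 + £3,000.00 = £23,904.00.
Excess = £23,904.00 − £15,838.18 = £8,065.82.

Extra cost ≈ £8,066 per year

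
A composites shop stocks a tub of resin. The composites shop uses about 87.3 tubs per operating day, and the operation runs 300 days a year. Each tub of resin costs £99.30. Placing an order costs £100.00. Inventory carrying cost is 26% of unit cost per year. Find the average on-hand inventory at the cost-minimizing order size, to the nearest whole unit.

Average inventory ≈ 225 tubs

Annual demand D = 87.3 × 300 = 26,190.
Holding cost H = 0.26 × £99.30 = £25.8180 per unit per year.
EOQ = √(2DS/H) = √(2 × 26,190 × 100 / 25.818) ≈ 450.42.
Average inventory = Q*/2 ≈ 450.42 / 2 = 225.212.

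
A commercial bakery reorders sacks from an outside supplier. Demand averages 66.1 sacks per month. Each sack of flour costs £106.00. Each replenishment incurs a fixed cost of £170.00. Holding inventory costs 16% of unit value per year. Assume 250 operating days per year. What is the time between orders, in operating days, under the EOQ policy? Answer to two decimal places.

Annual demand D = 66.1 × 12 = 793.2.
Holding cost H = 0.16 × £106.00 = £16.9600 per unit per year.
Q* = √(2DS/H) = √(2 × 793.2 × 170 / 16.96) ≈ 126.10.
Cycle time = Q*/D × 250 = 126.10 / 793.2 × 250 ≈ 39.744 days.

T ≈ 39.74 days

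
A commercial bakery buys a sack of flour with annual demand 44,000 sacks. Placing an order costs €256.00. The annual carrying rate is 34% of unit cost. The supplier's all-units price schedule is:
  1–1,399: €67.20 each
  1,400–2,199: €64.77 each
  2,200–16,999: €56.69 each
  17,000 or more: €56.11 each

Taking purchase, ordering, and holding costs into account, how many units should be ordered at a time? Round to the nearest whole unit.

Holding cost per unit per year at price C is H = 0.34·C.
Candidates are each tier's EOQ (if it falls in that tier) and each price-break quantity.
EOQ at €67.20 = 993.0 (feasible in tier 1): TC = 44,000×€67.20 + (44,000/993.0)×256 + (993.0/2)×0.34×€67.20 = €2,979,487.44.
EOQ at €64.77 = 1011.4 < 1400, so use break Q=1400: TC = 44,000×€64.77 + (44,000/1400.0)×256 + (1400.0/2)×0.34×€64.77 = €2,873,340.97.
EOQ at €56.69 = 1081.1 < 2200, so use break Q=2200: TC = 44,000×€56.69 + (44,000/2200.0)×256 + (2200.0/2)×0.34×€56.69 = €2,520,682.06.
EOQ at €56.11 = 1086.7 < 17000, so use break Q=17000: TC = 44,000×€56.11 + (44,000/17000.0)×256 + (17000.0/2)×0.34×€56.11 = €2,631,660.49.
Lowest total cost is €2,520,682.06 at Q = 2200.0.

Q* ≈ 2,200 sacks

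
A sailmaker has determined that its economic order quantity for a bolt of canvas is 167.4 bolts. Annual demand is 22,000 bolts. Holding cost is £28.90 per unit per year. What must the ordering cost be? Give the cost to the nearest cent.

S ≈ £18.41

Invert the EOQ relation Q*² = 2DS/H.
From Q* = √(2DS/H): S = Q*²H / (2D) = 167.4² × 28.9 / (2 × 22,000) = 18.4059.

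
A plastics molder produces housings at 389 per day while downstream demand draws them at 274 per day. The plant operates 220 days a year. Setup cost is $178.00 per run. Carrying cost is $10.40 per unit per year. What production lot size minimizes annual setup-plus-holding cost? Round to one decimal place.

Q* ≈ 2,641.9 housings

Annual demand D = 274 × 220 = 60,280.
Production build-up factor (1 − d/p) = 1 − 274/389 = 0.2956.
Q* = √(2DS / (H(1 − d/p))) = √(2 × 60,280 × 178 / (10.4 × 0.2956)).
= √(21,459,680 / 3.0746) ≈ 2641.927.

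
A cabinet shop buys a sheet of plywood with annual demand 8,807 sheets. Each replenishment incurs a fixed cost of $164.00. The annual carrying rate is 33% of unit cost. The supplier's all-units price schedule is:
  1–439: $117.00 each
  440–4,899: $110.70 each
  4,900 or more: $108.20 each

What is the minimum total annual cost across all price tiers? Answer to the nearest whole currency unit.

TC* ≈ $986,254

Holding cost per unit per year at price C is H = 0.33·C.
Candidates are each tier's EOQ (if it falls in that tier) and each price-break quantity.
EOQ at $117.00 = 273.5 (feasible in tier 1): TC = 8,807×$117.00 + (8,807/273.5)×164 + (273.5/2)×0.33×$117.00 = $1,040,979.90.
EOQ at $110.70 = 281.2 < 440, so use break Q=440: TC = 8,807×$110.70 + (8,807/440.0)×164 + (440.0/2)×0.33×$110.70 = $986,254.33.
EOQ at $108.20 = 284.4 < 4900, so use break Q=4900: TC = 8,807×$108.20 + (8,807/4900.0)×164 + (4900.0/2)×0.33×$108.20 = $1,040,691.86.
Lowest total cost among the candidates is at Q = 440.0.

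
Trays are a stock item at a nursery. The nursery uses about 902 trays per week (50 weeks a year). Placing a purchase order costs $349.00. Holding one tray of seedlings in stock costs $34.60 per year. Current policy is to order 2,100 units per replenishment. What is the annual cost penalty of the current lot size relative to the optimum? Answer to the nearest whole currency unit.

Annual demand D = 902 × 50 = 45,100.
EOQ = √(2DS/H) = √(2 × 45,100 × 349 / 34.6) ≈ 953.85.
Cost at Q* = (D/Q*)S + (Q*/2)H = √(2DSH) ≈ $33,003.05.
Cost at Q = 2,100: (45,100/2,100)×349 + (2,100/2)×34.6 = $7,495.19 + $36,330.00 = $43,825.19.
Excess = $43,825.19 − $33,003.05 = $10,822.14.

Extra cost ≈ $10,822 per year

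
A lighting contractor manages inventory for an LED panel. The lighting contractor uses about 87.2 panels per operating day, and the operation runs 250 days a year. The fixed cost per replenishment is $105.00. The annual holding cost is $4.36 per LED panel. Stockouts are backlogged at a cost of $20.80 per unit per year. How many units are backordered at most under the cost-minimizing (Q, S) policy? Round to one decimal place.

S* ≈ 195.3 panels

Annual demand D = 87.2 × 250 = 21,800.
With planned backorders, Q* = √(2DS/H) · √((H+B)/B).
√(2DS/H) = √(2 × 21,800 × 105 / 4.36) = 1024.695.
√((H+B)/B) = √((4.36+20.8)/20.8) = 1.0998.
Q* ≈ 1126.985.
S* = Q* · H/(H+B) = 1126.985 × 4.36/25.16 ≈ 195.296.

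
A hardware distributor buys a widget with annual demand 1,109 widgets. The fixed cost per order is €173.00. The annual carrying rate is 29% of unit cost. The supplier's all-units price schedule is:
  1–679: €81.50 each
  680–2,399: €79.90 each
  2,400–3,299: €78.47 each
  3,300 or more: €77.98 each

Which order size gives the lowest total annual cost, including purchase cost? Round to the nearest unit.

Holding cost per unit per year at price C is H = 0.29·C.
Evaluate total cost at each tier's feasible EOQ or, if the EOQ is below the tier, at the tier's minimum quantity.
EOQ at €81.50 = 127.4 (feasible in tier 1): TC = 1,109×€81.50 + (1,109/127.4)×173 + (127.4/2)×0.29×€81.50 = €93,394.99.
EOQ at €79.90 = 128.7 < 680, so use break Q=680: TC = 1,109×€79.90 + (1,109/680.0)×173 + (680.0/2)×0.29×€79.90 = €96,769.38.
EOQ at €78.47 = 129.9 < 2400, so use break Q=2400: TC = 1,109×€78.47 + (1,109/2400.0)×173 + (2400.0/2)×0.29×€78.47 = €114,410.73.
EOQ at €77.98 = 130.3 < 3300, so use break Q=3300: TC = 1,109×€77.98 + (1,109/3300.0)×173 + (3300.0/2)×0.29×€77.98 = €123,851.39.
Lowest total cost is €93,394.99 at Q = 127.4.

Q* ≈ 127 widgets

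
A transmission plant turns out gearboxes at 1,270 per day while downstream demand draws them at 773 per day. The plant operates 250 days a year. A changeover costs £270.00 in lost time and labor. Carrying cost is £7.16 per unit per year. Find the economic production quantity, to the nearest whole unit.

Annual demand D = 773 × 250 = 193,250.
Production build-up factor (1 − d/p) = 1 − 773/1,270 = 0.3913.
Q* = √(2DS / (H(1 − d/p))) = √(2 × 193,250 × 270 / (7.16 × 0.3913)).
= √(104,355,000 / 2.802) ≈ 6102.725.

Q* ≈ 6,103 gearboxes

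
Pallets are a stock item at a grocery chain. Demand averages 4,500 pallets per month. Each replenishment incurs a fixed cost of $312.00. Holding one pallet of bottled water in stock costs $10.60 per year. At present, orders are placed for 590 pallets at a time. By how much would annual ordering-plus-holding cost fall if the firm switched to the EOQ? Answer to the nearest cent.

Extra cost ≈ $12,783.79 per year

Annual demand D = 4,500 × 12 = 54,000.
EOQ = √(2DS/H) = √(2 × 54,000 × 312 / 10.6) ≈ 1782.94.
Cost at Q* = (D/Q*)S + (Q*/2)H = √(2DSH) ≈ $18,899.14.
Cost at Q = 590: (54,000/590)×312 + (590/2)×10.6 = $28,555.93 + $3,127.00 = $31,682.93.
Excess = $31,682.93 − $18,899.14 = $12,783.79.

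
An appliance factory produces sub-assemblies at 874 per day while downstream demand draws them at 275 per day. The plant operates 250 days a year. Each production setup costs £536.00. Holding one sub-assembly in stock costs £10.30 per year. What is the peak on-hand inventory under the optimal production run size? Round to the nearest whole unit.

I_max ≈ 2,214 sub-assemblies

Annual demand D = 275 × 250 = 68,750.
Production build-up factor (1 − d/p) = 1 − 275/874 = 0.6854.
Q* = √(2DS / (H(1 − d/p))) = √(2 × 68,750 × 536 / (10.3 × 0.6854)).
= √(73,700,000 / 7.0592) ≈ 3231.152.
Maximum inventory = Q*(1 − d/p) = 3231.152 × 0.6854 ≈ 2214.485.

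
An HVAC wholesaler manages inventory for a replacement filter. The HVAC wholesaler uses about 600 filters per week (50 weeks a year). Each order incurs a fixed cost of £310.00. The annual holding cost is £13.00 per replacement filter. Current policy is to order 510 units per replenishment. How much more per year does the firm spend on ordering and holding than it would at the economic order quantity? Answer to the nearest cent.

Extra cost ≈ £6,000.37 per year

Annual demand D = 600 × 50 = 30,000.
EOQ = √(2DS/H) = √(2 × 30,000 × 310 / 13) ≈ 1196.15.
Cost at Q* = (D/Q*)S + (Q*/2)H = √(2DSH) ≈ £15,549.92.
Cost at Q = 510: (30,000/510)×310 + (510/2)×13 = £18,235.29 + £3,315.00 = £21,550.29.
Excess = £21,550.29 − £15,549.92 = £6,000.37.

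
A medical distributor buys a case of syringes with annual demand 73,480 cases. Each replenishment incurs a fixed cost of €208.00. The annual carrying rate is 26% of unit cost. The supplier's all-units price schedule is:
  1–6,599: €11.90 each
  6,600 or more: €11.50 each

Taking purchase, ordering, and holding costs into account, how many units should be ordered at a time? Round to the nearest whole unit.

Holding cost per unit per year at price C is H = 0.26·C.
For each price level, check whether its EOQ is feasible; otherwise the best quantity at that price is the breakpoint.
EOQ at €11.90 = 3143.2 (feasible in tier 1): TC = 73,480×€11.90 + (73,480/3143.2)×208 + (3143.2/2)×0.26×€11.90 = €884,137.04.
EOQ at €11.50 = 3197.4 < 6600, so use break Q=6600: TC = 73,480×€11.50 + (73,480/6600.0)×208 + (6600.0/2)×0.26×€11.50 = €857,202.73.
Lowest total cost is €857,202.73 at Q = 6600.0.

Q* ≈ 6,600 cases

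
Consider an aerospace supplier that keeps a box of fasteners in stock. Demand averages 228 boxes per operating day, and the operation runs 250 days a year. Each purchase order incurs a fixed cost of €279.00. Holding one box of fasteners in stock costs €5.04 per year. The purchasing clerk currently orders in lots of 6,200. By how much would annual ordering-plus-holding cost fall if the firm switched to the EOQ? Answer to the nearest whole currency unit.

Extra cost ≈ €5,528 per year

Annual demand D = 228 × 250 = 57,000.
EOQ = √(2DS/H) = √(2 × 57,000 × 279 / 5.04) ≈ 2512.11.
Cost at Q* = (D/Q*)S + (Q*/2)H = √(2DSH) ≈ €12,661.05.
Cost at Q = 6,200: (57,000/6,200)×279 + (6,200/2)×5.04 = €2,565.00 + €15,624.00 = €18,189.00.
Excess = €18,189.00 − €12,661.05 = €5,527.95.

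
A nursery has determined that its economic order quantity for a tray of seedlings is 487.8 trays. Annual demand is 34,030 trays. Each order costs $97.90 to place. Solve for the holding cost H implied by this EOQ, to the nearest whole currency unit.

Invert the EOQ relation Q*² = 2DS/H.
From Q* = √(2DS/H): H = 2DS / Q*² = 2 × 34,030 × 97.9 / 487.8² = 28.0021.

H ≈ $28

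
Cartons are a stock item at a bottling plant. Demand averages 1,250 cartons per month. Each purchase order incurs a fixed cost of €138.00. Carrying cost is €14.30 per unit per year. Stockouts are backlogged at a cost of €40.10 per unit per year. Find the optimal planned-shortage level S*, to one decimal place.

S* ≈ 164.7 cartons

Annual demand D = 1,250 × 12 = 15,000.
With planned backorders, Q* = √(2DS/H) · √((H+B)/B).
√(2DS/H) = √(2 × 15,000 × 138 / 14.3) = 538.062.
√((H+B)/B) = √((14.3+40.1)/40.1) = 1.1647.
Q* ≈ 626.700.
S* = Q* · H/(H+B) = 626.700 × 14.3/54.4 ≈ 164.739.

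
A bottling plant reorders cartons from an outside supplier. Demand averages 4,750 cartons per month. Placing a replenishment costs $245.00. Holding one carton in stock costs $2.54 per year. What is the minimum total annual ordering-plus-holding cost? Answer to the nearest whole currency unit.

Annual demand D = 4,750 × 12 = 57,000.
The optimal lot size = √(2DS/H) = √(2 × 57,000 × 245 / 2.54) ≈ 3316.03.
At Q*, ordering cost (D/Q*)S equals holding cost (Q*/2)H, each = √(DSH/2).
Minimum total = √(2DSH) = √(2 × 57,000 × 245 × 2.54) ≈ 8422.719.

TC* ≈ $8,423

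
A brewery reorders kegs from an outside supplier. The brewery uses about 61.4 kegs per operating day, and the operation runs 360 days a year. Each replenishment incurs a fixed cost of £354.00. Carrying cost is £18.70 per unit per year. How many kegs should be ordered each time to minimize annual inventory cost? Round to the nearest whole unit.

Q* ≈ 915 kegs

Annual demand D = 61.4 × 360 = 22,104.
EOQ = √(2DS / H) = √(2 × 22,104 × 354 / 18.7).
= √(15,649,632 / 18.7) = √836,878.7166 ≈ 914.811.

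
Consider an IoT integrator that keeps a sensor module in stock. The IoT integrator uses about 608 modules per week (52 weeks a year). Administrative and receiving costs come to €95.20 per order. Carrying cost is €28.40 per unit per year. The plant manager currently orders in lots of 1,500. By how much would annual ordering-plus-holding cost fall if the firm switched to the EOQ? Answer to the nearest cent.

Annual demand D = 608 × 52 = 31,616.
EOQ = √(2DS/H) = √(2 × 31,616 × 95.2 / 28.4) ≈ 460.39.
Cost at Q* = (D/Q*)S + (Q*/2)H = √(2DSH) ≈ €13,075.13.
Cost at Q = 1,500: (31,616/1,500)×95.2 + (1,500/2)×28.4 = €2,006.56 + €21,300.00 = €23,306.56.
Excess = €23,306.56 − €13,075.13 = €10,231.43.

Extra cost ≈ €10,231.43 per year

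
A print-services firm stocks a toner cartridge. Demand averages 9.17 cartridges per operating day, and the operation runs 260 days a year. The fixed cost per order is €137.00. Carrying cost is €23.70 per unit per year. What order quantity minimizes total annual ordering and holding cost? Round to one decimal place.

Annual demand D = 9.17 × 260 = 2,384.2.
EOQ = √(2DS / H) = √(2 × 2,384.2 × 137 / 23.7).
= √(653,270.8 / 23.7) = √27,564.1688 ≈ 166.025.

Q* ≈ 166.0 cartridges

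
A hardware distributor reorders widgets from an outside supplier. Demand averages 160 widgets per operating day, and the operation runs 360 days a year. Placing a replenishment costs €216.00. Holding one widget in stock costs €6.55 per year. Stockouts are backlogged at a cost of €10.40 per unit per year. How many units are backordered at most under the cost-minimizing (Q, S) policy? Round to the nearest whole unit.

Annual demand D = 160 × 360 = 57,600.
With planned backorders, Q* = √(2DS/H) · √((H+B)/B).
√(2DS/H) = √(2 × 57,600 × 216 / 6.55) = 1949.093.
√((H+B)/B) = √((6.55+10.4)/10.4) = 1.2766.
Q* ≈ 2488.288.
S* = Q* · H/(H+B) = 2488.288 × 6.55/16.95 ≈ 961.551.

S* ≈ 962 widgets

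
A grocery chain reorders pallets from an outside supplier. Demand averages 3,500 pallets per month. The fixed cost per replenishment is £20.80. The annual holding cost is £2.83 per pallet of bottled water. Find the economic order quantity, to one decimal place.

Q* ≈ 785.7 pallets

Annual demand D = 3,500 × 12 = 42,000.
EOQ = √(2DS / H) = √(2 × 42,000 × 20.8 / 2.83).
= √(1,747,200 / 2.83) = √617,385.159 ≈ 785.739.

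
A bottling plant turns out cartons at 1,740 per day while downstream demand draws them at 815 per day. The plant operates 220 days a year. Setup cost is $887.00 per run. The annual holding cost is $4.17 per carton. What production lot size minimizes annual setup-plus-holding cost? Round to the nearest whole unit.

Annual demand D = 815 × 220 = 179,300.
Production build-up factor (1 − d/p) = 1 − 815/1,740 = 0.5316.
Q* = √(2DS / (H(1 − d/p))) = √(2 × 179,300 × 887 / (4.17 × 0.5316)).
= √(318,078,200 / 2.2168) ≈ 11978.507.

Q* ≈ 11,979 cartons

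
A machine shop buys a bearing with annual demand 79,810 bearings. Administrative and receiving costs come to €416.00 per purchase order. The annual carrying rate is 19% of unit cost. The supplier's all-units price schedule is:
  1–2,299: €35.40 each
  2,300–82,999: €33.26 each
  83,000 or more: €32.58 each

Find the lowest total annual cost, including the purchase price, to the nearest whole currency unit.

TC* ≈ €2,674,965

Holding cost per unit per year at price C is H = 0.19·C.
For each price level, check whether its EOQ is feasible; otherwise the best quantity at that price is the breakpoint.
Tier 1 (€35.40): EOQ = 3142.0 exceeds tier's upper bound 2299, so this tier is dominated.
EOQ at €33.26 = 3241.5 (feasible in tier 2): TC = 79,810×€33.26 + (79,810/3241.5)×416 + (3241.5/2)×0.19×€33.26 = €2,674,965.24.
EOQ at €32.58 = 3275.2 < 83000, so use break Q=83000: TC = 79,810×€32.58 + (79,810/83000.0)×416 + (83000.0/2)×0.19×€32.58 = €2,857,503.11.
Lowest total cost among the candidates is at Q = 3241.5.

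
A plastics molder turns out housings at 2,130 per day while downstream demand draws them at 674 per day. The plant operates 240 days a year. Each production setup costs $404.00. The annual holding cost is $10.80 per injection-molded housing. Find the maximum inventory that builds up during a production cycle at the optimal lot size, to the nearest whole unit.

I_max ≈ 2,876 housings

Annual demand D = 674 × 240 = 161,760.
Production build-up factor (1 − d/p) = 1 − 674/2,130 = 0.6836.
Q* = √(2DS / (H(1 − d/p))) = √(2 × 161,760 × 404 / (10.8 × 0.6836)).
= √(130,702,080 / 7.3825) ≈ 4207.639.
Maximum inventory = Q*(1 − d/p) = 4207.639 × 0.6836 ≈ 2876.208.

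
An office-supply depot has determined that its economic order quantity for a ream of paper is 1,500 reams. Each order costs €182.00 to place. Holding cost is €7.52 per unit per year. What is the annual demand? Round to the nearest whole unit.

D ≈ 46,484 reams per year

Squaring Q* = √(2DS/H) gives Q*² = 2DS/H.
From Q* = √(2DS/H): D = Q*²H / (2S) = 1,500² × 7.52 / (2 × 182) = 46483.516.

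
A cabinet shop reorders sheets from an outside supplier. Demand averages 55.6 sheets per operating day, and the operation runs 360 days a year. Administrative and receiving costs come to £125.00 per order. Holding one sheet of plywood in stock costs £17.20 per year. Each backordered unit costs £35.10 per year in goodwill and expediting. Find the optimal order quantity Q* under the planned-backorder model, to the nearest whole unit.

Q* ≈ 658 sheets

Annual demand D = 55.6 × 360 = 20,016.
With planned backorders, Q* = √(2DS/H) · √((H+B)/B).
√(2DS/H) = √(2 × 20,016 × 125 / 17.2) = 539.379.
√((H+B)/B) = √((17.2+35.1)/35.1) = 1.2207.
Q* ≈ 658.403.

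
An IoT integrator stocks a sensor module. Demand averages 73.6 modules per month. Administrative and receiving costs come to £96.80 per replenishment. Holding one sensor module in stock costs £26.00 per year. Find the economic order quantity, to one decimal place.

Q* ≈ 81.1 modules

Annual demand D = 73.6 × 12 = 883.2.
EOQ = √(2DS / H) = √(2 × 883.2 × 96.8 / 26).
= √(170,987.52 / 26) = √6,576.4431 ≈ 81.095.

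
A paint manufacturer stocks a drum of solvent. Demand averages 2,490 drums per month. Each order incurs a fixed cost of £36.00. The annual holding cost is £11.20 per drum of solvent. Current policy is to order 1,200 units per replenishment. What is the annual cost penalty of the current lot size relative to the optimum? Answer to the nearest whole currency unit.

Annual demand D = 2,490 × 12 = 29,880.
EOQ = √(2DS/H) = √(2 × 29,880 × 36 / 11.2) ≈ 438.28.
Cost at Q* = (D/Q*)S + (Q*/2)H = √(2DSH) ≈ £4,908.69.
Cost at Q = 1,200: (29,880/1,200)×36 + (1,200/2)×11.2 = £896.40 + £6,720.00 = £7,616.40.
Excess = £7,616.40 − £4,908.69 = £2,707.71.

Extra cost ≈ £2,708 per year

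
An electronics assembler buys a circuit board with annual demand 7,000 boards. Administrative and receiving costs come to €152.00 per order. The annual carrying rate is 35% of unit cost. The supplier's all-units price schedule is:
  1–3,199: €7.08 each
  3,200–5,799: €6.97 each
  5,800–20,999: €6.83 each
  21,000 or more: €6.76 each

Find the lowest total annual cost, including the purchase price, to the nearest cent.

TC* ≈ €51,856.34

Holding cost per unit per year at price C is H = 0.35·C.
Evaluate total cost at each tier's feasible EOQ or, if the EOQ is below the tier, at the tier's minimum quantity.
EOQ at €7.08 = 926.7 (feasible in tier 1): TC = 7,000×€7.08 + (7,000/926.7)×152 + (926.7/2)×0.35×€7.08 = €51,856.34.
EOQ at €6.97 = 934.0 < 3200, so use break Q=3200: TC = 7,000×€6.97 + (7,000/3200.0)×152 + (3200.0/2)×0.35×€6.97 = €53,025.70.
EOQ at €6.83 = 943.5 < 5800, so use break Q=5800: TC = 7,000×€6.83 + (7,000/5800.0)×152 + (5800.0/2)×0.35×€6.83 = €54,925.90.
EOQ at €6.76 = 948.4 < 21000, so use break Q=21000: TC = 7,000×€6.76 + (7,000/21000.0)×152 + (21000.0/2)×0.35×€6.76 = €72,213.67.
Lowest total cost among the candidates is at Q = 926.7.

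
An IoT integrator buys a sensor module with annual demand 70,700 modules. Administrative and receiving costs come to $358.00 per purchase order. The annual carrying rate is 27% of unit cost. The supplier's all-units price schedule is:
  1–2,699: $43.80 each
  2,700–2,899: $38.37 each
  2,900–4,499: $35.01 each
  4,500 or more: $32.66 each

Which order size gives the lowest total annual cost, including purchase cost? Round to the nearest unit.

Q* ≈ 4,500 modules

Holding cost per unit per year at price C is H = 0.27·C.
For each price level, check whether its EOQ is feasible; otherwise the best quantity at that price is the breakpoint.
EOQ at $43.80 = 2068.9 (feasible in tier 1): TC = 70,700×$43.80 + (70,700/2068.9)×358 + (2068.9/2)×0.27×$43.80 = $3,121,127.25.
EOQ at $38.37 = 2210.5 < 2700, so use break Q=2700: TC = 70,700×$38.37 + (70,700/2700.0)×358 + (2700.0/2)×0.27×$38.37 = $2,736,119.16.
EOQ at $35.01 = 2314.1 < 2900, so use break Q=2900: TC = 70,700×$35.01 + (70,700/2900.0)×358 + (2900.0/2)×0.27×$35.01 = $2,497,641.21.
EOQ at $32.66 = 2395.9 < 4500, so use break Q=4500: TC = 70,700×$32.66 + (70,700/4500.0)×358 + (4500.0/2)×0.27×$32.66 = $2,334,527.53.
Lowest total cost is $2,334,527.53 at Q = 4500.0.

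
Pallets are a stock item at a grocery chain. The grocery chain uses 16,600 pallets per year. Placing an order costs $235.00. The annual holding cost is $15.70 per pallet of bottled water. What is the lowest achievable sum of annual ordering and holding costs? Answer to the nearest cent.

TC* ≈ $11,067.58

EOQ = √(2DS/H) = √(2 × 16,600 × 235 / 15.7) ≈ 704.94.
At Q*, ordering cost (D/Q*)S equals holding cost (Q*/2)H, each = √(DSH/2).
Minimum total = √(2DSH) = √(2 × 16,600 × 235 × 15.7) ≈ 11067.583.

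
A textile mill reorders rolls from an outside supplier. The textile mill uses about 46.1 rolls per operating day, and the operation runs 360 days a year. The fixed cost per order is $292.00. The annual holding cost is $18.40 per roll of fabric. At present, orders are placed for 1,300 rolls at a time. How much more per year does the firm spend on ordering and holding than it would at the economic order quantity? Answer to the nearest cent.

Extra cost ≈ $2,333.54 per year

Annual demand D = 46.1 × 360 = 16,596.
EOQ = √(2DS/H) = √(2 × 16,596 × 292 / 18.4) ≈ 725.77.
Cost at Q* = (D/Q*)S + (Q*/2)H = √(2DSH) ≈ $13,354.17.
Cost at Q = 1,300: (16,596/1,300)×292 + (1,300/2)×18.4 = $3,727.72 + $11,960.00 = $15,687.72.
Excess = $15,687.72 − $13,354.17 = $2,333.54.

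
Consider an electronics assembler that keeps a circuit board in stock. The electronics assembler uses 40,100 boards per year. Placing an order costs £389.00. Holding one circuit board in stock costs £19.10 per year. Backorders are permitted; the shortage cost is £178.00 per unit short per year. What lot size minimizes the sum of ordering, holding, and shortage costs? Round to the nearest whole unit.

Q* ≈ 1,345 boards

With planned backorders, Q* = √(2DS/H) · √((H+B)/B).
√(2DS/H) = √(2 × 40,100 × 389 / 19.1) = 1278.043.
√((H+B)/B) = √((19.1+178)/178) = 1.0523.
Q* ≈ 1344.865.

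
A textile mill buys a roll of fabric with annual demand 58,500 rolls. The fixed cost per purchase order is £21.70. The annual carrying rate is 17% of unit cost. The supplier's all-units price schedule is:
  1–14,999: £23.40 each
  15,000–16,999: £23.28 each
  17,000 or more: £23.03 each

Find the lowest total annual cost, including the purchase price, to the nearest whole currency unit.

Holding cost per unit per year at price C is H = 0.17·C.
Evaluate total cost at each tier's feasible EOQ or, if the EOQ is below the tier, at the tier's minimum quantity.
EOQ at £23.40 = 798.9 (feasible in tier 1): TC = 58,500×£23.40 + (58,500/798.9)×21.7 + (798.9/2)×0.17×£23.40 = £1,372,078.01.
EOQ at £23.28 = 801.0 < 15000, so use break Q=15000: TC = 58,500×£23.28 + (58,500/15000.0)×21.7 + (15000.0/2)×0.17×£23.28 = £1,391,646.63.
EOQ at £23.03 = 805.3 < 17000, so use break Q=17000: TC = 58,500×£23.03 + (58,500/17000.0)×21.7 + (17000.0/2)×0.17×£23.03 = £1,380,608.02.
Lowest total cost among the candidates is at Q = 798.9.

TC* ≈ £1,372,078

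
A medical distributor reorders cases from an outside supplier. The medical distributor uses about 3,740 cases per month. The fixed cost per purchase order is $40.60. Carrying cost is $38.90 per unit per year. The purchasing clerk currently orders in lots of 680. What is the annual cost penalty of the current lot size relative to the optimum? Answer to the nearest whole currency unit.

Extra cost ≈ $3,999 per year

Annual demand D = 3,740 × 12 = 44,880.
EOQ = √(2DS/H) = √(2 × 44,880 × 40.6 / 38.9) ≈ 306.08.
Cost at Q* = (D/Q*)S + (Q*/2)H = √(2DSH) ≈ $11,906.37.
Cost at Q = 680: (44,880/680)×40.6 + (680/2)×38.9 = $2,679.60 + $13,226.00 = $15,905.60.
Excess = $15,905.60 − $11,906.37 = $3,999.23.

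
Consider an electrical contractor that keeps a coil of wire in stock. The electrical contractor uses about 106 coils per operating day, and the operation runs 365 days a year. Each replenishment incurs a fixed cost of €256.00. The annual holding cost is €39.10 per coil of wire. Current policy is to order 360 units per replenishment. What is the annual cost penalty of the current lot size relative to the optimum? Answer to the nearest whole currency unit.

Annual demand D = 106 × 365 = 38,690.
EOQ = √(2DS/H) = √(2 × 38,690 × 256 / 39.1) ≈ 711.78.
Cost at Q* = (D/Q*)S + (Q*/2)H = √(2DSH) ≈ €27,830.61.
Cost at Q = 360: (38,690/360)×256 + (360/2)×39.1 = €27,512.89 + €7,038.00 = €34,550.89.
Excess = €34,550.89 − €27,830.61 = €6,720.28.

Extra cost ≈ €6,720 per year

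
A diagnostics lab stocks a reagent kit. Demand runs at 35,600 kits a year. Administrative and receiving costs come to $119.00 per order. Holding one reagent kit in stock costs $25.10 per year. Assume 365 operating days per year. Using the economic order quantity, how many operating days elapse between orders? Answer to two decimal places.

T ≈ 5.96 days

EOQ = √(2DS/H) = √(2 × 35,600 × 119 / 25.1) ≈ 581.00.
Cycle time = Q*/D × 365 = 581.00 / 35,600 × 365 ≈ 5.957 days.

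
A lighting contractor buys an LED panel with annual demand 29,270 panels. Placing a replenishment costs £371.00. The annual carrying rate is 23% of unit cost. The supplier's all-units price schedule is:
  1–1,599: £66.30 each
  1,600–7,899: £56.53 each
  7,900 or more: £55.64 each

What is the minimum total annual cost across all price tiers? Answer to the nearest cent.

TC* ≈ £1,671,821.60

Holding cost per unit per year at price C is H = 0.23·C.
For each price level, check whether its EOQ is feasible; otherwise the best quantity at that price is the breakpoint.
EOQ at £66.30 = 1193.4 (feasible in tier 1): TC = 29,270×£66.30 + (29,270/1193.4)×371 + (1193.4/2)×0.23×£66.30 = £1,958,799.43.
EOQ at £56.53 = 1292.4 < 1600, so use break Q=1600: TC = 29,270×£56.53 + (29,270/1600.0)×371 + (1600.0/2)×0.23×£56.53 = £1,671,821.60.
EOQ at £55.64 = 1302.7 < 7900, so use break Q=7900: TC = 29,270×£55.64 + (29,270/7900.0)×371 + (7900.0/2)×0.23×£55.64 = £1,680,506.32.
Lowest total cost among the candidates is at Q = 1600.0.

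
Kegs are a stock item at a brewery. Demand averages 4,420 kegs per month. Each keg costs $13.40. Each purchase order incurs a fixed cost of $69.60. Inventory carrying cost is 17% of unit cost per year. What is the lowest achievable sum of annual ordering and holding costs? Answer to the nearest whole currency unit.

Annual demand D = 4,420 × 12 = 53,040.
Holding cost H = 0.17 × $13.40 = $2.2780 per unit per year.
Q* = √(2DS/H) = √(2 × 53,040 × 69.6 / 2.278) ≈ 1800.30.
At the optimum the two cost components are equal, so total cost = 2·(Q*/2)H = Q*·H.
Minimum total = √(2DSH) = √(2 × 53,040 × 69.6 × 2.278) ≈ 4101.080.

TC* ≈ $4,101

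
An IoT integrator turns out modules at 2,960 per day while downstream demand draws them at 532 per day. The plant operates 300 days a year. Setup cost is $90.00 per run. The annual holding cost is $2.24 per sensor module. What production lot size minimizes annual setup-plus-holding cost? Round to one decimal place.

Q* ≈ 3,954.1 modules

Annual demand D = 532 × 300 = 159,600.
Production build-up factor (1 − d/p) = 1 − 532/2,960 = 0.8203.
Q* = √(2DS / (H(1 − d/p))) = √(2 × 159,600 × 90 / (2.24 × 0.8203)).
= √(28,728,000 / 1.8374) ≈ 3954.123.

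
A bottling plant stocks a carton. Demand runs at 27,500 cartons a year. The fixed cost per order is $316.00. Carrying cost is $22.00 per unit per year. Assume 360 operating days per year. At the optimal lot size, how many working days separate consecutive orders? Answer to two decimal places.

Q* = √(2DS/H) = √(2 × 27,500 × 316 / 22) ≈ 888.82.
Cycle time = Q*/D × 360 = 888.82 / 27,500 × 360 ≈ 11.635 days.

T ≈ 11.64 days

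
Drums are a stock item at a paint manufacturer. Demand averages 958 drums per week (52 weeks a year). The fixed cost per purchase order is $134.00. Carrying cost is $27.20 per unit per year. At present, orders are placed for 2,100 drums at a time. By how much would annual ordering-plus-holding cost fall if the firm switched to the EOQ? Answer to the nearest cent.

Annual demand D = 958 × 52 = 49,816.
EOQ = √(2DS/H) = √(2 × 49,816 × 134 / 27.2) ≈ 700.60.
Cost at Q* = (D/Q*)S + (Q*/2)H = √(2DSH) ≈ $19,056.20.
Cost at Q = 2,100: (49,816/2,100)×134 + (2,100/2)×27.2 = $3,178.74 + $28,560.00 = $31,738.74.
Excess = $31,738.74 − $19,056.20 = $12,682.54.

Extra cost ≈ $12,682.54 per year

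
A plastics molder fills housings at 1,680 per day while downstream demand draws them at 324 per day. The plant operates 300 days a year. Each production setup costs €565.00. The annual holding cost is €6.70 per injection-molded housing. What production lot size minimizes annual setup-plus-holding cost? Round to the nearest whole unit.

Annual demand D = 324 × 300 = 97,200.
Production build-up factor (1 − d/p) = 1 − 324/1,680 = 0.8071.
Q* = √(2DS / (H(1 − d/p))) = √(2 × 97,200 × 565 / (6.7 × 0.8071)).
= √(109,836,000 / 5.4079) ≈ 4506.711.

Q* ≈ 4,507 housings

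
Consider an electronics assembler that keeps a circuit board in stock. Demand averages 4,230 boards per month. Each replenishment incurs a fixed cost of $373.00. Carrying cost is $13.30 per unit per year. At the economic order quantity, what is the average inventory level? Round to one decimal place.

Annual demand D = 4,230 × 12 = 50,760.
Q* = √(2DS/H) = √(2 × 50,760 × 373 / 13.3) ≈ 1687.35.
Average inventory = Q*/2 ≈ 1687.35 / 2 = 843.673.

Average inventory ≈ 843.7 boards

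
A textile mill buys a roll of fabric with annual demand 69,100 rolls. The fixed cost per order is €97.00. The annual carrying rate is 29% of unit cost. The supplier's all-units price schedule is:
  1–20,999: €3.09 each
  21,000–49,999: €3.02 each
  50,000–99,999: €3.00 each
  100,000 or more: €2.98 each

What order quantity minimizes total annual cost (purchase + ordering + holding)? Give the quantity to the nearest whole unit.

Q* ≈ 3,868 rolls

Holding cost per unit per year at price C is H = 0.29·C.
Candidates are each tier's EOQ (if it falls in that tier) and each price-break quantity.
EOQ at €3.09 = 3867.8 (feasible in tier 1): TC = 69,100×€3.09 + (69,100/3867.8)×97 + (3867.8/2)×0.29×€3.09 = €216,984.92.
EOQ at €3.02 = 3912.3 < 21000, so use break Q=21000: TC = 69,100×€3.02 + (69,100/21000.0)×97 + (21000.0/2)×0.29×€3.02 = €218,197.08.
EOQ at €3.00 = 3925.4 < 50000, so use break Q=50000: TC = 69,100×€3.00 + (69,100/50000.0)×97 + (50000.0/2)×0.29×€3.00 = €229,184.05.
EOQ at €2.98 = 3938.5 < 100000, so use break Q=100000: TC = 69,100×€2.98 + (69,100/100000.0)×97 + (100000.0/2)×0.29×€2.98 = €249,195.03.
Lowest total cost is €216,984.92 at Q = 3867.8.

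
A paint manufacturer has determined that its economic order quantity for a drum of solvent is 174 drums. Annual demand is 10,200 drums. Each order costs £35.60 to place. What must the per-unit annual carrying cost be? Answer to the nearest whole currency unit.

Squaring Q* = √(2DS/H) gives Q*² = 2DS/H.
From Q* = √(2DS/H): H = 2DS / Q*² = 2 × 10,200 × 35.6 / 174² = 23.9873.

H ≈ £24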